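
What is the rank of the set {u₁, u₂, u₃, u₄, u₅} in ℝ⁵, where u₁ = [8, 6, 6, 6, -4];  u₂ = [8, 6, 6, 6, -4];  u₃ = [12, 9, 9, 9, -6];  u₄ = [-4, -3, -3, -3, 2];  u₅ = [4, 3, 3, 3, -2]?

1

Apply Gaussian elimination to the matrix whose rows are u₁, u₂, u₃, u₄, u₅.
Exactly 1 pivot survives; hence the rank is 1.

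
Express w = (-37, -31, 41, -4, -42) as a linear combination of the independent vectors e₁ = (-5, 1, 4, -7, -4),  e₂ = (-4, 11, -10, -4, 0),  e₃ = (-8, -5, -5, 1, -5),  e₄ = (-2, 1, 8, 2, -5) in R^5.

Write w = a₁e₁ + … + a₄e₄ and equate components.
The system has the unique solution (a₁, …, a₄) = (3, -2, 3, 3).

w = 3e₁ - 2e₂ + 3e₃ + 3e₄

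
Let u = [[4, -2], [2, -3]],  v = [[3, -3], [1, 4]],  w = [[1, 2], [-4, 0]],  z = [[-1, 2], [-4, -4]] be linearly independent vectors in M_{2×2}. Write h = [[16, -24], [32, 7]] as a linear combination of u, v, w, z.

Identify each element with its coordinate vector in ℝ⁴ via {E₁₁, E₁₂, E₂₁, E₂₂}.
Solve the system with u, v, w, z as columns and h as the right-hand side.
Back-substitution yields (c₁, …, c₄) = (3, 2, -4, -2).

h = 3u + 2v - 4w - 2z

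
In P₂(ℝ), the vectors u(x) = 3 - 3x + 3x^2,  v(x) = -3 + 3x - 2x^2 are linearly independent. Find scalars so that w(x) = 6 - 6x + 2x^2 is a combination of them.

w = -2u - 4v

Identify each element with its coordinate vector in ℝ³ via {1, x, x^2}.
Set up the augmented matrix [u | v | w] and row-reduce.
Back-substitution yields (c₁, c₂) = (-2, -4).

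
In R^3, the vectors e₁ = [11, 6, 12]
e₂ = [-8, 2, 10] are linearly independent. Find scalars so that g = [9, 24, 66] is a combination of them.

g = 3e₁ + 3e₂

Set up the augmented matrix [e₁ | e₂ | g] and row-reduce.
The system has the unique solution (a₁, a₂) = (3, 3).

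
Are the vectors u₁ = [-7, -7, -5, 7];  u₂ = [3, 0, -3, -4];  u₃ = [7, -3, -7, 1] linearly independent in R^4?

linearly independent

Row-reduce the matrix whose columns are u₁, u₂, u₃.
The reduction yields 3 nonzero rows, so the rank is 3.
Since rank = 3 (the number of vectors), the set is linearly independent.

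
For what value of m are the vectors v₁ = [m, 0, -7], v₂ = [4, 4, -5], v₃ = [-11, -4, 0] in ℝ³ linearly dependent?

m = -49/5

Dependence holds iff the 3×3 matrix [v₁ v₂ v₃] is singular.
Cofactor expansion gives det = -20*m - 196.
This vanishes exactly when m = -49/5.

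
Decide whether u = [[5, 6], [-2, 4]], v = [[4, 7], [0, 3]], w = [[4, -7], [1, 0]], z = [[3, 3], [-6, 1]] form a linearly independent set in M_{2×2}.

Take coordinates with respect to the standard basis {E₁₁, E₁₂, E₂₁, E₂₂}.
Form the 4×4 matrix with these as columns; its determinant is -384.
A nonzero determinant means the columns are linearly independent.

linearly independent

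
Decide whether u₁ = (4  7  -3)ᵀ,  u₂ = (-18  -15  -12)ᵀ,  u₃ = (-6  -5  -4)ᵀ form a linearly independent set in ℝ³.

One vector is a scalar multiple of another, so the set is dependent.

linearly dependent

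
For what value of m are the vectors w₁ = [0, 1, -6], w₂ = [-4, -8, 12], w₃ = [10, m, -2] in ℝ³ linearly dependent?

m = 46/3

Dependence holds iff the 3×3 matrix [w₁ w₂ w₃] is singular.
The determinant works out to 24*m - 368.
This vanishes exactly when m = 46/3.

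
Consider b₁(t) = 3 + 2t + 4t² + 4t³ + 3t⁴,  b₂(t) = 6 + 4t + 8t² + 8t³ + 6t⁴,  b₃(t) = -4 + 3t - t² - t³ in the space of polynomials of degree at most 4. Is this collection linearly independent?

Write each element as a coordinate vector in ℝ⁵ using {1, t, …, t⁴}.
Place the vectors as rows of a 3×5 matrix and reduce to echelon form.
The reduction yields 2 nonzero rows, so the rank is 2.
Since rank 2 < 3, the set is linearly dependent.
Indeed 2b₁ - b₂ = 0.

linearly dependent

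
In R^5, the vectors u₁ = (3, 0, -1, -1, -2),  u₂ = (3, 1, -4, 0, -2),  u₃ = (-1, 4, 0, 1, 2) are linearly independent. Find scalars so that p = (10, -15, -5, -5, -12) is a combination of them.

p = u₁ + u₂ - 4u₃

Since u₁, u₂, u₃ are independent, the coefficients expressing p are uniquely determined by a linear system.
The system has the unique solution (α₁, α₂, α₃) = (1, 1, -4).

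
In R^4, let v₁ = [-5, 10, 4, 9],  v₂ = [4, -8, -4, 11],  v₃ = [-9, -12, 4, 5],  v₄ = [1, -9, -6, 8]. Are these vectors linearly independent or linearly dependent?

linearly independent

Place the vectors as rows of a 4×4 matrix and reduce to echelon form.
The reduction yields 4 nonzero rows, so the rank is 4.
Since rank = 4 (the number of vectors), the set is linearly independent.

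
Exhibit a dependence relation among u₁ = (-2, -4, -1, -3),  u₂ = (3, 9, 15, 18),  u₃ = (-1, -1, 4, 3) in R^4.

Write the vectors as columns of a matrix and find a nonzero vector in its null space.
A generator of the null space is (3, 1, -3).

3u₁ + u₂ - 3u₃ = 0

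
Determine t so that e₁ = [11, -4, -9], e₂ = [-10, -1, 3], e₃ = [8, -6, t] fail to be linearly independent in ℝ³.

Place the vectors as rows of a 3×3 matrix; dependence ⇔ determinant zero.
Expanding, det = -51*t - 510.
This vanishes exactly when t = -10.

t = -10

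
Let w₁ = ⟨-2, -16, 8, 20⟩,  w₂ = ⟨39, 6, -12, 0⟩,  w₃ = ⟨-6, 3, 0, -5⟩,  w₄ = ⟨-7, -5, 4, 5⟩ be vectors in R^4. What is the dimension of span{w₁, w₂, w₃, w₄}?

Row-reduce the 4×4 matrix with these as rows.
Exactly 2 pivots survive; hence the rank is 2.

2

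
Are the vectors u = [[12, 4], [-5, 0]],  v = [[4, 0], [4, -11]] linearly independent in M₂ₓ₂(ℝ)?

linearly independent

Take coordinates with respect to the standard basis {E₁₁, E₁₂, E₂₁, E₂₂}.
Place the vectors as rows of a 2×4 matrix and reduce to echelon form.
The reduction yields 2 nonzero rows, so the rank is 2.
Since rank = 2 (the number of vectors), the set is linearly independent.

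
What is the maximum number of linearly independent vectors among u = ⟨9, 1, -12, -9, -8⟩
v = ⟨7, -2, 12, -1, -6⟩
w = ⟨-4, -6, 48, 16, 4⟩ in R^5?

2

Form the matrix with u, v, w as columns and reduce.
The echelon form has 2 nonzero rows, so the rank is 2.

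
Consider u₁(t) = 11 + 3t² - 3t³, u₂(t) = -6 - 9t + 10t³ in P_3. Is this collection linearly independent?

Take coordinates with respect to the standard basis {1, t, …, t³}.
Row-reduce the matrix whose columns are u₁, u₂.
The reduction yields 2 nonzero rows, so the rank is 2.
Since rank = 2 (the number of vectors), the set is linearly independent.

linearly independent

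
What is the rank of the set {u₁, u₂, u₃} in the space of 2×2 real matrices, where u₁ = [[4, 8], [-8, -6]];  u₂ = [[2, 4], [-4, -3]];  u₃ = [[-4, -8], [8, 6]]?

Represent each element by its coordinate vector in ℝ⁴.
Form the matrix with u₁, u₂, u₃ as columns and reduce.
There is 1 pivot column, so rank = 1.

1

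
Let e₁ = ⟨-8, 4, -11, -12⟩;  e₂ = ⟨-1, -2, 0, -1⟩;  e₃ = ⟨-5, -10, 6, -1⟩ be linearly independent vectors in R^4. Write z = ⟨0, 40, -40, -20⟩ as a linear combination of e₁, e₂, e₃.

Set up the augmented matrix [e₁ | e₂ | e₃ | z] and row-reduce.
Back-substitution yields (α₁, α₂, α₃) = (2, -1, -3).

z = 2e₁ - e₂ - 3e₃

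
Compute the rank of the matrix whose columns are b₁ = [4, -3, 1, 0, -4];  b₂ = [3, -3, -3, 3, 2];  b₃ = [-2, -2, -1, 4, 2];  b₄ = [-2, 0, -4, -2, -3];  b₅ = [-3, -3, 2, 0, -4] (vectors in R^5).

Form the matrix with b₁, b₂, b₃, b₄, b₅ as columns and reduce.
Exactly 5 pivots survive; hence the rank is 5.

5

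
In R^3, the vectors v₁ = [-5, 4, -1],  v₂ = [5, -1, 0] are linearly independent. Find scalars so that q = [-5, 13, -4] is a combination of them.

q = 4v₁ + 3v₂

Since v₁, v₂ are independent, the coefficients expressing q are uniquely determined by a linear system.
The system has the unique solution (α₁, α₂) = (4, 3).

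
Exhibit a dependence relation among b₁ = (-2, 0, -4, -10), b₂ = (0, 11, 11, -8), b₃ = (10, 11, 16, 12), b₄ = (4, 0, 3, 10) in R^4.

b₁ + b₂ - b₃ + 3b₄ = 0

Set up α₁b₁ + … + α₄b₄ = 0 and solve the homogeneous system.
The free variable yields coefficients (1, 1, -1, 3) (any nonzero multiple also works).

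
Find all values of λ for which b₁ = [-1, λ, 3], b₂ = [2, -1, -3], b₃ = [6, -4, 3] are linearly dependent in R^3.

The vectors are dependent exactly when the determinant of the matrix with rows b₁, b₂, b₃ vanishes.
Cofactor expansion gives det = 9 - 24*λ.
Solving 9 - 24*λ = 0 yields λ = 3/8.

λ = 3/8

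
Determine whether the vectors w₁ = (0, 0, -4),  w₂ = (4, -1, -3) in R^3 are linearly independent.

Row-reduce the matrix whose columns are w₁, w₂.
The reduction yields 2 nonzero rows, so the rank is 2.
Since rank = 2 (the number of vectors), the set is linearly independent.

linearly independent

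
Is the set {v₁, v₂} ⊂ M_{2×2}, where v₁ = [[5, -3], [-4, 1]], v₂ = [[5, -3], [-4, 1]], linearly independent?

linearly dependent

Write each element as a coordinate vector in ℝ⁴ using {E₁₁, E₁₂, E₂₁, E₂₂}.
Two of the vectors are equal, giving an immediate dependence.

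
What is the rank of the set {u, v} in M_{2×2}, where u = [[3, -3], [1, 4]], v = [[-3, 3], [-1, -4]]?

rank 1

Use coordinates relative to {E₁₁, E₁₂, E₂₁, E₂₂}.
Row-reduce the 2×4 matrix with these as rows.
The echelon form has 1 nonzero row, so the rank is 1.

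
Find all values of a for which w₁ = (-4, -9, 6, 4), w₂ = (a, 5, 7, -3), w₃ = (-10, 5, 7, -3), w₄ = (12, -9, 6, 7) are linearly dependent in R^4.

a = -10

Dependence holds iff the 4×4 matrix [w₁ w₂ w₃ w₄] is singular.
Cofactor expansion gives det = 279*a + 2790.
This vanishes exactly when a = -10.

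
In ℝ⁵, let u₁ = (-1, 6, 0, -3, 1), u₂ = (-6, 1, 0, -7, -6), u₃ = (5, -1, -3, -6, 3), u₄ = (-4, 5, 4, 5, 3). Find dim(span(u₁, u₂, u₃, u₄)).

Put the 5×4 matrix [u₁|u₂|u₃|u₄] into echelon form.
There are 4 pivot columns, so rank = 4.

4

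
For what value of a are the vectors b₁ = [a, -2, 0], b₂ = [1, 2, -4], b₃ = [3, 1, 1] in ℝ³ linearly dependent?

a = -13/3

Dependence holds iff the 3×3 matrix [b₁ b₂ b₃] is singular.
Expanding, det = 6*a + 26.
Solving 6*a + 26 = 0 yields a = -13/3.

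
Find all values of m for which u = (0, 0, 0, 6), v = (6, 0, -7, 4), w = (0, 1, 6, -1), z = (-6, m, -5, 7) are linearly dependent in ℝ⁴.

Place the vectors as rows of a 4×4 matrix; dependence ⇔ determinant zero.
The determinant works out to 216*m + 432.
Setting this to zero gives m = -2.

m = -2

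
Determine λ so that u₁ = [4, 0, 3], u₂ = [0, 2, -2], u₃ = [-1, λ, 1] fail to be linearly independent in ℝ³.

The vectors are dependent exactly when the determinant of the matrix with rows u₁, u₂, u₃ vanishes.
The determinant works out to 8*λ + 14.
Setting this to zero gives λ = -7/4.

λ = -7/4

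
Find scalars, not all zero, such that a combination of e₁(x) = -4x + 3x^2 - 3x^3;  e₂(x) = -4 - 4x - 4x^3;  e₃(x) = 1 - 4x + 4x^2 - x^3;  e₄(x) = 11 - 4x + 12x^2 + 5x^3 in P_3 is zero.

2e₂ - 3e₃ + e₄ = 0

Write each element as a vector in ℝ⁴ using {1, x, …, x^3}.
Row-reduce the matrix with e₁, e₂, e₃, e₄ as columns; the null space gives the coefficients.
One solution (up to scaling) is (0, 2, -3, 1).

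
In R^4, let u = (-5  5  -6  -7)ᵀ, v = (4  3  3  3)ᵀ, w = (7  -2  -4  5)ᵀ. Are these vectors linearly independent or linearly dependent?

linearly independent

Place the vectors as rows of a 3×4 matrix and reduce to echelon form.
The reduction yields 3 nonzero rows, so the rank is 3.
Since rank = 3 (the number of vectors), the set is linearly independent.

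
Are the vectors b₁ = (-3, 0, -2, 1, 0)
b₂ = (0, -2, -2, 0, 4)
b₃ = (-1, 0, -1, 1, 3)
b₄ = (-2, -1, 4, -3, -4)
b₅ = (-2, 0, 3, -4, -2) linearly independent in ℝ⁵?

linearly independent

Row-reduce the matrix whose columns are b₁, b₂, b₃, b₄, b₅.
The reduction yields 5 nonzero rows, so the rank is 5.
Since rank = 5 (the number of vectors), the set is linearly independent.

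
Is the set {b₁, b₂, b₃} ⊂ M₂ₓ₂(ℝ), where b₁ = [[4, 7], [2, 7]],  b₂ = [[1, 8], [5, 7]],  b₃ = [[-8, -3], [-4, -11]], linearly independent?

linearly independent

Write each element as a coordinate vector in ℝ⁴ using {E₁₁, E₁₂, E₂₁, E₂₂}.
Place the vectors as rows of a 3×4 matrix and reduce to echelon form.
The reduction yields 3 nonzero rows, so the rank is 3.
Since rank = 3 (the number of vectors), the set is linearly independent.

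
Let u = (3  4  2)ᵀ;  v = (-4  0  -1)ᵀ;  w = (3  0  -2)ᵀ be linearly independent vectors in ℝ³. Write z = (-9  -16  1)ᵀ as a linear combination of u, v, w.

z = -4u - 3v - 3w

Solve the system with u, v, w as columns and z as the right-hand side.
Back-substitution yields (α₁, α₂, α₃) = (-4, -3, -3).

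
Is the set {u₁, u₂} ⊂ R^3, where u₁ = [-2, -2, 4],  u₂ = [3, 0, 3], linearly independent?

linearly independent

Row-reduce the matrix whose columns are u₁, u₂.
The reduction yields 2 nonzero rows, so the rank is 2.
Since rank = 2 (the number of vectors), the set is linearly independent.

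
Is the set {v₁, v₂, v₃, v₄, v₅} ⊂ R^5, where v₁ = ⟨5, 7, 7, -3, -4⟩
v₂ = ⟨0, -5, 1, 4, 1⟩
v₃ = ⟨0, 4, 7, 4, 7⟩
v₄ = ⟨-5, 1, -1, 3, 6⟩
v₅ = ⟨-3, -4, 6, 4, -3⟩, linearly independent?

Row-reduce the matrix whose columns are v₁, v₂, v₃, v₄, v₅.
The reduction yields 5 nonzero rows, so the rank is 5.
Since rank = 5 (the number of vectors), the set is linearly independent.

linearly independent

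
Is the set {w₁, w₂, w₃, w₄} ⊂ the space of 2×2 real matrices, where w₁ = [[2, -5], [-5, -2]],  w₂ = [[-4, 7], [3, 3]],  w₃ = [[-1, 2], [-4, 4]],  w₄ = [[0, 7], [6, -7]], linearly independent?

linearly independent

Write each element as a coordinate vector in ℝ⁴ using {E₁₁, E₁₂, E₂₁, E₂₂}.
Form the 4×4 matrix with these as columns; its determinant is -495.
A nonzero determinant means the columns are linearly independent.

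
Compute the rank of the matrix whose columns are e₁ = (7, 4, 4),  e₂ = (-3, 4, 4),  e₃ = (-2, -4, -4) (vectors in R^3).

rank 2

Row-reduce the 3×3 matrix with these as rows.
There are 2 pivot columns, so rank = 2.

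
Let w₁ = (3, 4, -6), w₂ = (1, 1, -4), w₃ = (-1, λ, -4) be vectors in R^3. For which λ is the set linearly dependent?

λ = -7/3

The set is linearly dependent precisely when det[w₁; w₂; w₃] = 0.
Expanding, det = 6*λ + 14.
Setting this to zero gives λ = -7/3.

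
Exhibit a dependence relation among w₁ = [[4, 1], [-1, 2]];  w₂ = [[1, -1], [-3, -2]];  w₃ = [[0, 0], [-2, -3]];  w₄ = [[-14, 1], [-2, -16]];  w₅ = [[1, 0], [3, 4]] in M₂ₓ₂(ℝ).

Take coordinates with respect to {E₁₁, E₁₂, E₂₁, E₂₂}.
Row-reduce the matrix with w₁, w₂, w₃, w₄, w₅ as columns; the null space gives the coefficients.
One solution (up to scaling) is (2, 3, -2, 1, 3).

2w₁ + 3w₂ - 2w₃ + w₄ + 3w₅ = 0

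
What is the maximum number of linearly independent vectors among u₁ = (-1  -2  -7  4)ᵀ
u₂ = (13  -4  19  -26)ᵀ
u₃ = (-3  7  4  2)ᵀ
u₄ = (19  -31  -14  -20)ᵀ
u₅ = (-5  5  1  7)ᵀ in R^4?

Apply Gaussian elimination to the matrix whose rows are u₁, u₂, u₃, u₄, u₅.
Exactly 3 pivots survive; hence the rank is 3.
(With 5 elements in a 4-dimensional space the rank is at most 4.)

3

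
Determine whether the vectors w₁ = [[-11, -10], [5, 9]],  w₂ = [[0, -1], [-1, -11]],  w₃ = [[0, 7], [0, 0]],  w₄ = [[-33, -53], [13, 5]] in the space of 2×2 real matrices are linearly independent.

linearly dependent

Take coordinates with respect to the standard basis {E₁₁, E₁₂, E₂₁, E₂₂}.
Place the vectors as rows of a 4×4 matrix and reduce to echelon form.
The reduction yields 3 nonzero rows, so the rank is 3.
Since rank 3 < 4, the set is linearly dependent.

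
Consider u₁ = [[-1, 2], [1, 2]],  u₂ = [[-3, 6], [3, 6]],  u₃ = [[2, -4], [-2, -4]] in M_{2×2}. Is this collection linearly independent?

linearly dependent

Take coordinates with respect to the standard basis {E₁₁, E₁₂, E₂₁, E₂₂}.
Row-reduce the matrix whose columns are u₁, u₂, u₃.
The reduction yields 1 nonzero row, so the rank is 1.
Since rank 1 < 3, the set is linearly dependent.
Indeed 3u₁ - u₂ = 0.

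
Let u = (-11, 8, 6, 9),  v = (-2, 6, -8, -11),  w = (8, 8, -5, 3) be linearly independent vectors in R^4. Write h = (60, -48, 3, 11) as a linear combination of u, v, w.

Write h = c₁u + … + c₃w and equate components.
Row-reducing the augmented matrix gives the unique coefficients (c₁, c₂, c₃) = (-4, -4, 1).

h = -4u - 4v + w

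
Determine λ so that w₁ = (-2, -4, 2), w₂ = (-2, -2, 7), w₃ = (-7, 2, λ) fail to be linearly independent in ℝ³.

Place the vectors as rows of a 3×3 matrix; dependence ⇔ determinant zero.
Cofactor expansion gives det = 188 - 4*λ.
Solving 188 - 4*λ = 0 yields λ = 47.

λ = 47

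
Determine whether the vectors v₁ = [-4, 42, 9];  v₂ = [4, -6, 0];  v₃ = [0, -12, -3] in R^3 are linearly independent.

Place the vectors as rows of a 3×3 matrix and reduce to echelon form.
The reduction yields 2 nonzero rows, so the rank is 2.
Since rank 2 < 3, the set is linearly dependent.
Indeed v₁ + v₂ + 3v₃ = 0.

linearly dependent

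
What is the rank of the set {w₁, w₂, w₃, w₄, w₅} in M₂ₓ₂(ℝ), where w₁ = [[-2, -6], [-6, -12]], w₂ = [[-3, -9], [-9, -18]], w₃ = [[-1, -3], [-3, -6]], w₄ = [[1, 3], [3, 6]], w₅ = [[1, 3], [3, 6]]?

Represent each element by its coordinate vector in ℝ⁴.
Put the 4×5 matrix [w₁|w₂|w₃|w₄|w₅] into echelon form.
Reduction leaves 1 leading entry, giving rank 1.
(With 5 elements in a 4-dimensional space the rank is at most 4.)

1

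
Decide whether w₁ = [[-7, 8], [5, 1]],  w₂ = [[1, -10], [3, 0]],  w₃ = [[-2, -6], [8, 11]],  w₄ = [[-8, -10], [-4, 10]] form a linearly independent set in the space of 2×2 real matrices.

linearly independent

Take coordinates with respect to the standard basis {E₁₁, E₁₂, E₂₁, E₂₂}.
Form the 4×4 matrix with these as columns; its determinant is 13280.
A nonzero determinant means the columns are linearly independent.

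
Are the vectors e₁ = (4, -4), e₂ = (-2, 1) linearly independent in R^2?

The matrix [e₁|e₂] has determinant -4.
A nonzero determinant means the columns are linearly independent.

linearly independent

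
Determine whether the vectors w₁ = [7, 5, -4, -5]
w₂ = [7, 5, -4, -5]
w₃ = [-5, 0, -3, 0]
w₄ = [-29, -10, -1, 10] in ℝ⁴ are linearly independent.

Two of the vectors are equal, giving an immediate dependence.

linearly dependent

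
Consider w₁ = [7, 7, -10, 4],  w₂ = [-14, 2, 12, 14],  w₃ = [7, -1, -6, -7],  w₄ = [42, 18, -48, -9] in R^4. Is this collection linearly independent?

linearly dependent

One vector is a scalar multiple of another, so the set is dependent.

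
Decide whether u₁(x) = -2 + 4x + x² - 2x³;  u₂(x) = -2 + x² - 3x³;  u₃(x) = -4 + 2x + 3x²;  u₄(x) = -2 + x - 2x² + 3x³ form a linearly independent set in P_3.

linearly independent

Write each element as a coordinate vector in ℝ⁴ using {1, x, …, x³}.
Place the vectors as rows of a 4×4 matrix and reduce to echelon form.
The reduction yields 4 nonzero rows, so the rank is 4.
Since rank = 4 (the number of vectors), the set is linearly independent.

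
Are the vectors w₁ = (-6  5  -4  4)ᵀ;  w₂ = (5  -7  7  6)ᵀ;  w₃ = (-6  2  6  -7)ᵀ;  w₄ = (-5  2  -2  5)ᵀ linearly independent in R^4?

linearly independent

Form the 4×4 matrix with these as columns; its determinant is -1091.
A nonzero determinant means the columns are linearly independent.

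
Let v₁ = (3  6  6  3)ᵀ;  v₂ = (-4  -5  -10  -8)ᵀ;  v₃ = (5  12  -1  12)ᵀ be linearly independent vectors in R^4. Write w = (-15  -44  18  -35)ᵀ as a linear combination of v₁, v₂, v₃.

Since v₁, v₂, v₃ are independent, the coefficients expressing w are uniquely determined by a linear system.
Row-reducing the augmented matrix gives the unique coefficients (c₁, c₂, c₃) = (-1, -2, -4).

w = -v₁ - 2v₂ - 4v₃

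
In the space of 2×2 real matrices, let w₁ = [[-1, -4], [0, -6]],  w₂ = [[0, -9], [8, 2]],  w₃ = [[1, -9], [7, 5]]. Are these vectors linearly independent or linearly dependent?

Write each element as a coordinate vector in ℝ⁴ using {E₁₁, E₁₂, E₂₁, E₂₂}.
Row-reduce the matrix whose columns are w₁, w₂, w₃.
The reduction yields 3 nonzero rows, so the rank is 3.
Since rank = 3 (the number of vectors), the set is linearly independent.

linearly independent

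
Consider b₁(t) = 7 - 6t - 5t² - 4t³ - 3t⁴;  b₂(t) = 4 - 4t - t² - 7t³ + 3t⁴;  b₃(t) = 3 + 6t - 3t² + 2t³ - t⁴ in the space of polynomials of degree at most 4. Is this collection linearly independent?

Write each element as a coordinate vector in ℝ⁵ using {1, t, …, t⁴}.
Row-reduce the matrix whose columns are b₁, b₂, b₃.
The reduction yields 3 nonzero rows, so the rank is 3.
Since rank = 3 (the number of vectors), the set is linearly independent.

linearly independent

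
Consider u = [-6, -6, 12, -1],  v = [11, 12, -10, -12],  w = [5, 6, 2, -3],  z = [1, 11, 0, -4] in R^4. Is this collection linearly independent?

Form the 4×4 matrix with these as columns; its determinant is -7080.
A nonzero determinant means the columns are linearly independent.

linearly independent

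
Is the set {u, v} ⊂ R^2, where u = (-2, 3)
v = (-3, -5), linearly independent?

linearly independent

The matrix [u|v] has determinant 19.
A nonzero determinant means the columns are linearly independent.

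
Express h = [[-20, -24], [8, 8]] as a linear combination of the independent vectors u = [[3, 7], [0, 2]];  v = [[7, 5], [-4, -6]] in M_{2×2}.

Take coordinate vectors relative to {E₁₁, E₁₂, E₂₁, E₂₂}.
Set up the augmented matrix [u | v | h] and row-reduce.
Back-substitution yields (α₁, α₂) = (-2, -2).

h = -2u - 2v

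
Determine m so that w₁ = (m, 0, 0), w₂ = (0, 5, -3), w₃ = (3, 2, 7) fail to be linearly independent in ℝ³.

Place the vectors as rows of a 3×3 matrix; dependence ⇔ determinant zero.
Expanding, det = 41*m.
This vanishes exactly when m = 0.

m = 0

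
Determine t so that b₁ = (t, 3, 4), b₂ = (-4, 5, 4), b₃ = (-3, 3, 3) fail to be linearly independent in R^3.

t = -4

The vectors are dependent exactly when the determinant of the matrix with rows b₁, b₂, b₃ vanishes.
Cofactor expansion gives det = 3*t + 12.
This vanishes exactly when t = -4.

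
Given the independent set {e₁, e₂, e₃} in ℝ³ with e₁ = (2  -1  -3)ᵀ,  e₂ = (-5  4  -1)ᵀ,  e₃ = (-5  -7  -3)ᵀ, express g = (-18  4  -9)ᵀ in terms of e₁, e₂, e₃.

Set up the augmented matrix [e₁ | e₂ | e₃ | g] and row-reduce.
Row-reducing the augmented matrix gives the unique coefficients (a₁, a₂, a₃) = (1, 3, 1).

g = e₁ + 3e₂ + e₃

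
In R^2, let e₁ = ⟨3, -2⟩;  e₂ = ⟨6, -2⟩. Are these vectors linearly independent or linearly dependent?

linearly independent

The matrix [e₁|e₂] has determinant 6.
A nonzero determinant means the columns are linearly independent.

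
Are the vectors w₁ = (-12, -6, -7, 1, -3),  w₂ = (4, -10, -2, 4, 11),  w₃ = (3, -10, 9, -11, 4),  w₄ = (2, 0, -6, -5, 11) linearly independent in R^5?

linearly independent

Place the vectors as rows of a 4×5 matrix and reduce to echelon form.
The reduction yields 4 nonzero rows, so the rank is 4.
Since rank = 4 (the number of vectors), the set is linearly independent.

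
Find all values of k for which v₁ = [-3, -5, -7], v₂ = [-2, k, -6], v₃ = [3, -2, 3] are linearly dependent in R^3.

The vectors are dependent exactly when the determinant of the matrix with rows v₁, v₂, v₃ vanishes.
Cofactor expansion gives det = 12*k + 68.
Solving 12*k + 68 = 0 yields k = -17/3.

k = -17/3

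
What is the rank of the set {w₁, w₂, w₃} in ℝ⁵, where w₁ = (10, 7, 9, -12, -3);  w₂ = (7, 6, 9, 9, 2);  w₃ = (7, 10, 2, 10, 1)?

rank 3

Apply Gaussian elimination to the matrix whose rows are w₁, w₂, w₃.
There are 3 pivot columns, so rank = 3.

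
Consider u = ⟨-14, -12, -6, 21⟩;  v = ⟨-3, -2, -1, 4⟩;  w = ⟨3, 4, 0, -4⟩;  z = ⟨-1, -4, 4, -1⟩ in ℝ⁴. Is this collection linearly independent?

linearly dependent

The matrix [u|v|w|z] has determinant 0.
A zero determinant means the columns are linearly dependent.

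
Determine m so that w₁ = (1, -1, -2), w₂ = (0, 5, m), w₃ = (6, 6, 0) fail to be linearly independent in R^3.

m = 5

The vectors are dependent exactly when the determinant of the matrix with rows w₁, w₂, w₃ vanishes.
Cofactor expansion gives det = 60 - 12*m.
Setting this to zero gives m = 5.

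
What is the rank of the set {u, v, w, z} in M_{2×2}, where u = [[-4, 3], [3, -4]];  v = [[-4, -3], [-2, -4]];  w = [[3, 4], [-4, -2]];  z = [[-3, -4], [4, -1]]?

Pass to coordinate vectors with respect to the basis {E₁₁, E₁₂, E₂₁, E₂₂}.
Row-reduce the 4×4 matrix with these as rows.
There are 4 pivot columns, so rank = 4.

rank 4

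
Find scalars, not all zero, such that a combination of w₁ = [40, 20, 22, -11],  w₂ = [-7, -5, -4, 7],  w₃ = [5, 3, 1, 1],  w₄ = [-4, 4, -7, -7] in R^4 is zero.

Set up α₁w₁ + … + α₄w₄ = 0 and solve the homogeneous system.
The free variable yields coefficients (1, 3, -3, 1) (any nonzero multiple also works).

w₁ + 3w₂ - 3w₃ + w₄ = 0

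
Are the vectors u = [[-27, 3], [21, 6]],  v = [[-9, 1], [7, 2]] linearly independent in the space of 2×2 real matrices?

linearly dependent

Write each element as a coordinate vector in ℝ⁴ using {E₁₁, E₁₂, E₂₁, E₂₂}.
One vector is a scalar multiple of another, so the set is dependent.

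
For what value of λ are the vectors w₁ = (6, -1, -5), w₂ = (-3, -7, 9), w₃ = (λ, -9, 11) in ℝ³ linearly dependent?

The set is linearly dependent precisely when det[w₁; w₂; w₃] = 0.
Cofactor expansion gives det = -44*λ - 144.
Setting this to zero gives λ = -36/11.

λ = -36/11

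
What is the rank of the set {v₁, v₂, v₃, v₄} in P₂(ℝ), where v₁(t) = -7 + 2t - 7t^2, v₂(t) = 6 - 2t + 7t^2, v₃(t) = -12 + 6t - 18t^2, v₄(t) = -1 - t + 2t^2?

3

Represent each element by its coordinate vector in ℝ³.
Form the matrix with v₁, v₂, v₃, v₄ as columns and reduce.
Reduction leaves 3 leading entries, giving rank 3.
(With 4 elements in a 3-dimensional space the rank is at most 3.)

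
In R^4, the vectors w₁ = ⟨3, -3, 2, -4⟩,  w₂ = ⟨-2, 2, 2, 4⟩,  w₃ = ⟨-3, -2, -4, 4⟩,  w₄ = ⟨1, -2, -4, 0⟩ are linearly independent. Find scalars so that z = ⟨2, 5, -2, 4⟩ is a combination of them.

z = -w₁ + 2w₂ - 2w₃ + 3w₄

Write z = α₁w₁ + … + α₄w₄ and equate components.
Row-reducing the augmented matrix gives the unique coefficients (α₁, …, α₄) = (-1, 2, -2, 3).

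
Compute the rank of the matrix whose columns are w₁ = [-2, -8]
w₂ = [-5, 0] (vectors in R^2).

rank 2

Form the matrix with w₁, w₂ as columns and reduce.
Exactly 2 pivots survive; hence the rank is 2.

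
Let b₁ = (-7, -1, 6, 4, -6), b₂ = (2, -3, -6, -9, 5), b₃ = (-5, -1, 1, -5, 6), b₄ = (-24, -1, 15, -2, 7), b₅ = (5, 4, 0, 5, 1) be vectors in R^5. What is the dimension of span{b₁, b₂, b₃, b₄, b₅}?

3

Form the matrix with b₁, b₂, b₃, b₄, b₅ as columns and reduce.
Exactly 3 pivots survive; hence the rank is 3.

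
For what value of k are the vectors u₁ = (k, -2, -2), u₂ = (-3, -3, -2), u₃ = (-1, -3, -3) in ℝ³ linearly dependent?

The set is linearly dependent precisely when det[u₁; u₂; u₃] = 0.
Cofactor expansion gives det = 3*k + 2.
Setting this to zero gives k = -2/3.

k = -2/3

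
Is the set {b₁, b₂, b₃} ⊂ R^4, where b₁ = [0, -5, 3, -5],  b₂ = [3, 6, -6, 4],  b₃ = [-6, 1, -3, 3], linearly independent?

Row-reduce the matrix whose columns are b₁, b₂, b₃.
The reduction yields 3 nonzero rows, so the rank is 3.
Since rank = 3 (the number of vectors), the set is linearly independent.

linearly independent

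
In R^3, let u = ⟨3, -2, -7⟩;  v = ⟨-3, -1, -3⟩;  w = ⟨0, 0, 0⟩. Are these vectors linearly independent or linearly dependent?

linearly dependent

One of the vectors is the zero vector, so the set is linearly dependent.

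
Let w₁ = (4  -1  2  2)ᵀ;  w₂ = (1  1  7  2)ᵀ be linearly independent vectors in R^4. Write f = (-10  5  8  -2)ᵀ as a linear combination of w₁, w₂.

f = -3w₁ + 2w₂

Since w₁, w₂ are independent, the coefficients expressing f are uniquely determined by a linear system.
Back-substitution yields (a₁, a₂) = (-3, 2).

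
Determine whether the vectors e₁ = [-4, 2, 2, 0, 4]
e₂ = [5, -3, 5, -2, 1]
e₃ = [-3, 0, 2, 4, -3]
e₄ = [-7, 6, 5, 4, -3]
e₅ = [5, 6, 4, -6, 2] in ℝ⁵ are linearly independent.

linearly independent

Form the 5×5 matrix with these as columns; its determinant is -1556.
A nonzero determinant means the columns are linearly independent.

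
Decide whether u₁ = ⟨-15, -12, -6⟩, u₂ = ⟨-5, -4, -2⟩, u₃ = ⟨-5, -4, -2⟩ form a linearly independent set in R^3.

linearly dependent

One vector is a scalar multiple of another, so the set is dependent.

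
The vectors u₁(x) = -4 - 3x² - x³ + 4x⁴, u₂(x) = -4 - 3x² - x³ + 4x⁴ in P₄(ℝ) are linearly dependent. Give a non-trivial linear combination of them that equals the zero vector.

u₁ - u₂ = 0

Take coordinates with respect to {1, x, …, x⁴}.
Set up α₁u₁ + α₂u₂ = 0 and solve the homogeneous system.
One solution (up to scaling) is (1, -1).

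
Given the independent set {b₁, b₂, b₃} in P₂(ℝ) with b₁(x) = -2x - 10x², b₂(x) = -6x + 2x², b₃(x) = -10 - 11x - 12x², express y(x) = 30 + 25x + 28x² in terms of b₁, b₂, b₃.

y = b₁ + b₂ - 3b₃

Work in coordinates with respect to the standard basis {1, x, x²}.
Write y = α₁b₁ + … + α₃b₃ and equate components.
Back-substitution yields (α₁, α₂, α₃) = (1, 1, -3).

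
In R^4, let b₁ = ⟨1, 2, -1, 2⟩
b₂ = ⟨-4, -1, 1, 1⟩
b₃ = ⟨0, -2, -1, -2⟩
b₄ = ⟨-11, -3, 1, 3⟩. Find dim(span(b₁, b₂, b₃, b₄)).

dim = 3

Put the 4×4 matrix [b₁|b₂|b₃|b₄] into echelon form.
Exactly 3 pivots survive; hence the rank is 3.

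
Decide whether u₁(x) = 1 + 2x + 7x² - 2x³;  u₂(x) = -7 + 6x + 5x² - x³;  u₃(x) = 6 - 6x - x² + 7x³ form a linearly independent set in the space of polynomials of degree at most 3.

Write each element as a coordinate vector in ℝ⁴ using {1, x, …, x³}.
Place the vectors as rows of a 3×4 matrix and reduce to echelon form.
The reduction yields 3 nonzero rows, so the rank is 3.
Since rank = 3 (the number of vectors), the set is linearly independent.

linearly independent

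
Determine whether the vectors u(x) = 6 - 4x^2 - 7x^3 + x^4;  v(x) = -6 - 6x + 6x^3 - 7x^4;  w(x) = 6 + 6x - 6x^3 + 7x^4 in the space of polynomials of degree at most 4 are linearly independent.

linearly dependent

Write each element as a coordinate vector in ℝ⁵ using {1, x, …, x^4}.
Row-reduce the matrix whose columns are u, v, w.
The reduction yields 2 nonzero rows, so the rank is 2.
Since rank 2 < 3, the set is linearly dependent.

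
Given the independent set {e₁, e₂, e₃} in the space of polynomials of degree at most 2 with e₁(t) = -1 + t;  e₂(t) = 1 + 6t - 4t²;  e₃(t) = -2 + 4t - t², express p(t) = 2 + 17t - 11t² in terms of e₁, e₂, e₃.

Take coordinate vectors relative to {1, t, t²}.
Since e₁, e₂, e₃ are independent, the coefficients expressing p are uniquely determined by a linear system.
The system has the unique solution (a₁, a₂, a₃) = (3, 3, -1).

p = 3e₁ + 3e₂ - e₃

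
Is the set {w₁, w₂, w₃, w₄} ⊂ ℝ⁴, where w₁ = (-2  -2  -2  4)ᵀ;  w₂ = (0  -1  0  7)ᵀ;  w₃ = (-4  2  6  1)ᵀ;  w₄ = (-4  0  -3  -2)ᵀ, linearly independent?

Form the 4×4 matrix with these as columns; its determinant is 290.
A nonzero determinant means the columns are linearly independent.

linearly independent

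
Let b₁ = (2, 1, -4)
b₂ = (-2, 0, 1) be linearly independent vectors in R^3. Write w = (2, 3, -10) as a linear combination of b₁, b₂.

w = 3b₁ + 2b₂

Solve the system with b₁, b₂ as columns and w as the right-hand side.
Row-reducing the augmented matrix gives the unique coefficients (a₁, a₂) = (3, 2).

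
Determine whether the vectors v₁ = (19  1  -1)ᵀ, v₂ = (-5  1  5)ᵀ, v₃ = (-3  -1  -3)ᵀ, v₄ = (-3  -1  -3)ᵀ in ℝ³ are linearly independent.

linearly dependent

There are 4 vectors in a 3-dimensional space, so they cannot be linearly independent.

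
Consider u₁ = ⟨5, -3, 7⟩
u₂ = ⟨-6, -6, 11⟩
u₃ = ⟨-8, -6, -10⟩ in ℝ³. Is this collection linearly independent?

linearly independent

Form the 3×3 matrix with these as columns; its determinant is 990.
A nonzero determinant means the columns are linearly independent.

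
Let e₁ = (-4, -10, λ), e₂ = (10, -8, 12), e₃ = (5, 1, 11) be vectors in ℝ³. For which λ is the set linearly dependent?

λ = -18

Place the vectors as rows of a 3×3 matrix; dependence ⇔ determinant zero.
The determinant works out to 50*λ + 900.
Solving 50*λ + 900 = 0 yields λ = -18.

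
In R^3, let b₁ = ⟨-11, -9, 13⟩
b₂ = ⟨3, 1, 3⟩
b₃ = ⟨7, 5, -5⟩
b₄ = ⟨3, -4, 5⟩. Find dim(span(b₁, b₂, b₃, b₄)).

Apply Gaussian elimination to the matrix whose rows are b₁, b₂, b₃, b₄.
The echelon form has 3 nonzero rows, so the rank is 3.
(With 4 elements in a 3-dimensional space the rank is at most 3.)

3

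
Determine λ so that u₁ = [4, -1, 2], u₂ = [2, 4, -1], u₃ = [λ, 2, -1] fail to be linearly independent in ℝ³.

Dependence holds iff the 3×3 matrix [u₁ u₂ u₃] is singular.
The determinant works out to -7*λ - 2.
Solving -7*λ - 2 = 0 yields λ = -2/7.

λ = -2/7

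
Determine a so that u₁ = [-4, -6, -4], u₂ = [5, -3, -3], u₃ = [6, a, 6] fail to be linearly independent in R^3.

The set is linearly dependent precisely when det[u₁; u₂; u₃] = 0.
Cofactor expansion gives det = 288 - 32*a.
Setting this to zero gives a = 9.

a = 9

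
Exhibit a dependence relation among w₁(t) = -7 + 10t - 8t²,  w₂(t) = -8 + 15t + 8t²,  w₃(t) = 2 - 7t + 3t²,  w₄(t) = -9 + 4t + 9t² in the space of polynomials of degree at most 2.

Write each element as a vector in ℝ³ using {1, t, t²}.
Row-reduce the matrix with w₁, w₂, w₃, w₄ as columns; the null space gives the coefficients.
A generator of the null space is (1, 1, 3, -1).

w₁ + w₂ + 3w₃ - w₄ = 0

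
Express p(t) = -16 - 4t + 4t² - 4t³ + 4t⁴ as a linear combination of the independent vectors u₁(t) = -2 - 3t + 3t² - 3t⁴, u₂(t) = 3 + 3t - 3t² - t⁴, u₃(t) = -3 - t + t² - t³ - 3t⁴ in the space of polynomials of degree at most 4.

p = -4u₁ - 4u₂ + 4u₃

Identify each element with its coordinate vector in ℝ⁵ via {1, t, …, t⁴}.
Set up the augmented matrix [u₁ | u₂ | u₃ | p] and row-reduce.
Row-reducing the augmented matrix gives the unique coefficients (c₁, c₂, c₃) = (-4, -4, 4).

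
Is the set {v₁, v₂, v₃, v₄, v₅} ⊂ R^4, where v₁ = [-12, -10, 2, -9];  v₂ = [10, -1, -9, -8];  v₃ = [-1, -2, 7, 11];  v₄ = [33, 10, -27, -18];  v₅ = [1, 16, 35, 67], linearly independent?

linearly dependent

There are 5 vectors in a 4-dimensional space, so they cannot be linearly independent.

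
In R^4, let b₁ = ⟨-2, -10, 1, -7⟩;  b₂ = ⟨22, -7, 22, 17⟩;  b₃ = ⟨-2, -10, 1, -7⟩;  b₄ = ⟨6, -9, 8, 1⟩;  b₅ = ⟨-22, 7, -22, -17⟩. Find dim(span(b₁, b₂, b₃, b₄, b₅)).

Row-reduce the 5×4 matrix with these as rows.
There are 2 pivot columns, so rank = 2.
(With 5 elements in a 4-dimensional space the rank is at most 4.)

2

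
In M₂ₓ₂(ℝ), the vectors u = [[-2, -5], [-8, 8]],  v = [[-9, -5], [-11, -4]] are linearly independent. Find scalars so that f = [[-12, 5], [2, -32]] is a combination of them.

Work in coordinates with respect to the standard basis {E₁₁, E₁₂, E₂₁, E₂₂}.
Since u, v are independent, the coefficients expressing f are uniquely determined by a linear system.
The system has the unique solution (c₁, c₂) = (-3, 2).

f = -3u + 2v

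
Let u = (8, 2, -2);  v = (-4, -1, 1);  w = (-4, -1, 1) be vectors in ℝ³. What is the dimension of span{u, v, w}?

Row-reduce the 3×3 matrix with these as rows.
Reduction leaves 1 leading entry, giving rank 1.

dim = 1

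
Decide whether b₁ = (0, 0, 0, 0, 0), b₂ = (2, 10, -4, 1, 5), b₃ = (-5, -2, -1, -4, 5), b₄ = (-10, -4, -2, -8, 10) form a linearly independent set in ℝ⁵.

One of the vectors is the zero vector, so the set is linearly dependent.

linearly dependent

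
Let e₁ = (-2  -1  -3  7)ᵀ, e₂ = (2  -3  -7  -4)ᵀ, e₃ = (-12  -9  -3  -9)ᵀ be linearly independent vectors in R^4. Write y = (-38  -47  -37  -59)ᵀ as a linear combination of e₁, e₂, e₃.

Since e₁, e₂, e₃ are independent, the coefficients expressing y are uniquely determined by a linear system.
The system has the unique solution (a₁, a₂, a₃) = (-1, 4, 4).

y = -e₁ + 4e₂ + 4e₃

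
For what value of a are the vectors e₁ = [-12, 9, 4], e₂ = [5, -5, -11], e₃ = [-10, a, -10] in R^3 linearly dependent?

The set is linearly dependent precisely when det[e₁; e₂; e₃] = 0.
Expanding, det = 640 - 112*a.
Solving 640 - 112*a = 0 yields a = 40/7.

a = 40/7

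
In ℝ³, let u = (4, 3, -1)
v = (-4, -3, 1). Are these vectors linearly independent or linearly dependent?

linearly dependent

Place the vectors as rows of a 2×3 matrix and reduce to echelon form.
The reduction yields 1 nonzero row, so the rank is 1.
Since rank 1 < 2, the set is linearly dependent.
Indeed u + v = 0.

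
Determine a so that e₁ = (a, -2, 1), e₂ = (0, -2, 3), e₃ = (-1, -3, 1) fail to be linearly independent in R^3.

The vectors are dependent exactly when the determinant of the matrix with rows e₁, e₂, e₃ vanishes.
Expanding, det = 7*a + 4.
This vanishes exactly when a = -4/7.

a = -4/7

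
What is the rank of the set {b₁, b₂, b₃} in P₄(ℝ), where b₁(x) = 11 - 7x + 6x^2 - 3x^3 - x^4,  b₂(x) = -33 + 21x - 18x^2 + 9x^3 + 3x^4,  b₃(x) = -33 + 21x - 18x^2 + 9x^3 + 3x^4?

1

Pass to coordinate vectors with respect to the basis {1, x, …, x^4}.
Row-reduce the 3×5 matrix with these as rows.
There is 1 pivot column, so rank = 1.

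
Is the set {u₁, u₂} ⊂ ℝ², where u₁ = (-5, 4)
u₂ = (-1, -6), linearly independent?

linearly independent

Place the vectors as rows of a 2×2 matrix and reduce to echelon form.
The reduction yields 2 nonzero rows, so the rank is 2.
Since rank = 2 (the number of vectors), the set is linearly independent.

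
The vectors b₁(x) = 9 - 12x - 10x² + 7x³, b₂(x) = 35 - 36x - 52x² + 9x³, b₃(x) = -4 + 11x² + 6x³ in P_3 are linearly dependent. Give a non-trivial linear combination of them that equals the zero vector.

3b₁ - b₂ - 2b₃ = 0

Take coordinates with respect to {1, x, …, x³}.
Set up α₁b₁ + … + α₃b₃ = 0 and solve the homogeneous system.
A generator of the null space is (3, -1, -2).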